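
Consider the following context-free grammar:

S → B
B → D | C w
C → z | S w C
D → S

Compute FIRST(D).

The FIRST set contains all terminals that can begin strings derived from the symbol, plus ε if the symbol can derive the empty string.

We compute FIRST(D) using the standard algorithm.
FIRST(B) = {z}
FIRST(C) = {z}
FIRST(D) = {z}
FIRST(S) = {z}
Therefore, FIRST(D) = {z}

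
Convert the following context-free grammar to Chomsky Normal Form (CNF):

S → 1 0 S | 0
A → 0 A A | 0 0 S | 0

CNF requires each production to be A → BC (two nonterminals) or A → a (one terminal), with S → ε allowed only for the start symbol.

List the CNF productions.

T1 → 1; T0 → 0; S → 0; A → 0; S → T1 X0; X0 → T0 S; A → T0 X1; X1 → A A; A → T0 X2; X2 → T0 S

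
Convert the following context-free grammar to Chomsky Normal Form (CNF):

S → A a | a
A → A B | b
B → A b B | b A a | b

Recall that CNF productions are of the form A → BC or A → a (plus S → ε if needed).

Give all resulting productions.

TA → a; S → a; A → b; TB → b; B → b; S → A TA; A → A B; B → A X0; X0 → TB B; B → TB X1; X1 → A TA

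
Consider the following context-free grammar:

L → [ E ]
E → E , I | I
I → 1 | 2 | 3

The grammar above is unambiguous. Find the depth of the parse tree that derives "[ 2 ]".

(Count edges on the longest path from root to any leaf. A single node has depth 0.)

3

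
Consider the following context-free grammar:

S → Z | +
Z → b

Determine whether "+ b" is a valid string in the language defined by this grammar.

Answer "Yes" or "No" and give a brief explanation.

No - no valid derivation exists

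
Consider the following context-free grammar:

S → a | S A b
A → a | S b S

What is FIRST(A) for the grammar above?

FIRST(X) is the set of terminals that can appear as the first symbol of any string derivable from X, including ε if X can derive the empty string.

We compute FIRST(A) using the standard algorithm.
FIRST(A) = {a}
FIRST(S) = {a}
Therefore, FIRST(A) = {a}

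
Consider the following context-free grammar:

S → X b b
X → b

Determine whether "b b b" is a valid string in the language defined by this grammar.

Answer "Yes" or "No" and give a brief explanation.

Yes - a valid derivation exists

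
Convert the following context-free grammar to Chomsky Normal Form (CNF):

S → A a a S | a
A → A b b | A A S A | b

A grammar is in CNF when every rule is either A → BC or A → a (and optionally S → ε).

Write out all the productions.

TA → a; S → a; TB → b; A → b; S → A X0; X0 → TA X1; X1 → TA S; A → A X2; X2 → TB TB; A → A X3; X3 → A X4; X4 → S A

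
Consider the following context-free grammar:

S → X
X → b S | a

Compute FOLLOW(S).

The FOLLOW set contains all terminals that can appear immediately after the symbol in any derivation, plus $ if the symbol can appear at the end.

We compute FOLLOW(S) using the standard algorithm.
FOLLOW(S) starts with {$}.
FIRST(S) = {a, b}
FIRST(X) = {a, b}
FOLLOW(S) = {$}
FOLLOW(X) = {$}
Therefore, FOLLOW(S) = {$}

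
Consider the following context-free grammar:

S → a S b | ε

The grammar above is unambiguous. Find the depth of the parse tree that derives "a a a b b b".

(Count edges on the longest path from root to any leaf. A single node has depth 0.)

4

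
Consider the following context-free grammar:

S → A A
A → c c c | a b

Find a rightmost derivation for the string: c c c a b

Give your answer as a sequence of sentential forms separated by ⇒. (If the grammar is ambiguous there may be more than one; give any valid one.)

S ⇒ A A ⇒ A a b ⇒ c c c a b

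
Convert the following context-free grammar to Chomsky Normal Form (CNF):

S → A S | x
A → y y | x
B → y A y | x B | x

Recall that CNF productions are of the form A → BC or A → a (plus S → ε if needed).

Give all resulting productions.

S → x; TY → y; A → x; TX → x; B → x; S → A S; A → TY TY; B → TY X0; X0 → A TY; B → TX B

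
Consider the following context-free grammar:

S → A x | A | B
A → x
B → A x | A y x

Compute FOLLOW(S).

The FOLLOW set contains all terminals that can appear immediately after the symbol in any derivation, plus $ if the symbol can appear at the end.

We compute FOLLOW(S) using the standard algorithm.
FOLLOW(S) starts with {$}.
FIRST(A) = {x}
FIRST(B) = {x}
FIRST(S) = {x}
FOLLOW(A) = {$, x, y}
FOLLOW(B) = {$}
FOLLOW(S) = {$}
Therefore, FOLLOW(S) = {$}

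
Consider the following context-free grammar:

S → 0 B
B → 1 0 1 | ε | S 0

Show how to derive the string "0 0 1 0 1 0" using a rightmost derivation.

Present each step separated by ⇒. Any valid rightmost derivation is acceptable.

S ⇒ 0 B ⇒ 0 S 0 ⇒ 0 0 B 0 ⇒ 0 0 1 0 1 0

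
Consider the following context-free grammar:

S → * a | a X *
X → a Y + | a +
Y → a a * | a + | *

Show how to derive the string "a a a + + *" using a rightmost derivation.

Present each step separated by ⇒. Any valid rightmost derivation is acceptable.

S ⇒ a X * ⇒ a a Y + * ⇒ a a a + + *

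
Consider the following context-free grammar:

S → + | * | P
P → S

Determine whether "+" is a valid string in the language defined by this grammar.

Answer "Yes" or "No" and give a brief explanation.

Yes - a valid derivation exists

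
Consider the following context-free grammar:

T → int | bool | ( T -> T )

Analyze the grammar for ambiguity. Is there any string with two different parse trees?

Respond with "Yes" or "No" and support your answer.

No - the grammar is unambiguous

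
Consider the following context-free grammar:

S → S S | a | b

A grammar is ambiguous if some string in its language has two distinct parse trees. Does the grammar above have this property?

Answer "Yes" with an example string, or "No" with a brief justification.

Yes - the string 'b a b a a a' has two distinct parse trees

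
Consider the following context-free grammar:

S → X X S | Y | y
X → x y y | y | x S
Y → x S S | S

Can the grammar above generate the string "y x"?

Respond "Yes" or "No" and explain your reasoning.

No - no valid derivation exists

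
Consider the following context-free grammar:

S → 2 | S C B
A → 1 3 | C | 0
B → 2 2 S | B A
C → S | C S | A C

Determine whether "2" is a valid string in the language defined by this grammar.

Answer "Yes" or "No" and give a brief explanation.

Yes - a valid derivation exists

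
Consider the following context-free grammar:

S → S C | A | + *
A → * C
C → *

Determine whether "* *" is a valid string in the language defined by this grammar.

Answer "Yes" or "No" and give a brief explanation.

Yes - a valid derivation exists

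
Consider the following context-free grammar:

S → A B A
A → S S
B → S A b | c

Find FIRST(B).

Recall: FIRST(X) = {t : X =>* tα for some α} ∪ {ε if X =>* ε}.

We compute FIRST(B) using the standard algorithm.
FIRST(A) = {}
FIRST(B) = {c}
FIRST(S) = {}
Therefore, FIRST(B) = {c}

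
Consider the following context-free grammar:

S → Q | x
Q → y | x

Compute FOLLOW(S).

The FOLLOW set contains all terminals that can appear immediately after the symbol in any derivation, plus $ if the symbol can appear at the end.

We compute FOLLOW(S) using the standard algorithm.
FOLLOW(S) starts with {$}.
FIRST(Q) = {x, y}
FIRST(S) = {x, y}
FOLLOW(Q) = {$}
FOLLOW(S) = {$}
Therefore, FOLLOW(S) = {$}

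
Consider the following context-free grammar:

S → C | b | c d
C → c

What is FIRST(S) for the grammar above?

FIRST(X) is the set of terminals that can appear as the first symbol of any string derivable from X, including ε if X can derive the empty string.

We compute FIRST(S) using the standard algorithm.
FIRST(C) = {c}
FIRST(S) = {b, c}
Therefore, FIRST(S) = {b, c}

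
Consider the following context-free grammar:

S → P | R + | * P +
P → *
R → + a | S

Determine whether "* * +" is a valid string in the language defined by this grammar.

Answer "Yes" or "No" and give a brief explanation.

Yes - a valid derivation exists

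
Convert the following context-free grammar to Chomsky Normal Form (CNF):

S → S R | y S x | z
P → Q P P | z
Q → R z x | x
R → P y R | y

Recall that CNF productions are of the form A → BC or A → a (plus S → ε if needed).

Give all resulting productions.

TY → y; TX → x; S → z; P → z; TZ → z; Q → x; R → y; S → S R; S → TY X0; X0 → S TX; P → Q X1; X1 → P P; Q → R X2; X2 → TZ TX; R → P X3; X3 → TY R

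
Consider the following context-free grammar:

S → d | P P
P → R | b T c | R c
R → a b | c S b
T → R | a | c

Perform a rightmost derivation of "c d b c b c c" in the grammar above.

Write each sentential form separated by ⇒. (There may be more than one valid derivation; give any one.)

S ⇒ P P ⇒ P b T c ⇒ P b c c ⇒ R c b c c ⇒ c S b c b c c ⇒ c d b c b c c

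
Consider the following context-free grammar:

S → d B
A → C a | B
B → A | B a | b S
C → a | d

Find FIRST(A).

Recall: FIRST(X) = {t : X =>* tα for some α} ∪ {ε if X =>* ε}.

We compute FIRST(A) using the standard algorithm.
FIRST(A) = {a, b, d}
FIRST(B) = {a, b, d}
FIRST(C) = {a, d}
FIRST(S) = {d}
Therefore, FIRST(A) = {a, b, d}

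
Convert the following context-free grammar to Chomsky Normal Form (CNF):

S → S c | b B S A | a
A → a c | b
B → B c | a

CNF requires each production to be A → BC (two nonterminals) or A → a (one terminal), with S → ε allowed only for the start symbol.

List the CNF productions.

TC → c; TB → b; S → a; TA → a; A → b; B → a; S → S TC; S → TB X0; X0 → B X1; X1 → S A; A → TA TC; B → B TC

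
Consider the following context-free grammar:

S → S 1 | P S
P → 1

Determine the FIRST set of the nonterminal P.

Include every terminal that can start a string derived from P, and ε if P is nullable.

We compute FIRST(P) using the standard algorithm.
FIRST(P) = {1}
FIRST(S) = {1}
Therefore, FIRST(P) = {1}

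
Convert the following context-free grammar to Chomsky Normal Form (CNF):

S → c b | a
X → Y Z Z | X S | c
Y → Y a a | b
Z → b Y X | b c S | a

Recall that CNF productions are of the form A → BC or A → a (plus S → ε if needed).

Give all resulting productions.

TC → c; TB → b; S → a; X → c; TA → a; Y → b; Z → a; S → TC TB; X → Y X0; X0 → Z Z; X → X S; Y → Y X1; X1 → TA TA; Z → TB X2; X2 → Y X; Z → TB X3; X3 → TC S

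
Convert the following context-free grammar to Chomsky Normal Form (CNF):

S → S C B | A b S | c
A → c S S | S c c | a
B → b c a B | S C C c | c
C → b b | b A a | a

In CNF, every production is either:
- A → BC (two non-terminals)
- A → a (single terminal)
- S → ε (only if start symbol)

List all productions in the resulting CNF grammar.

TB → b; S → c; TC → c; A → a; TA → a; B → c; C → a; S → S X0; X0 → C B; S → A X1; X1 → TB S; A → TC X2; X2 → S S; A → S X3; X3 → TC TC; B → TB X4; X4 → TC X5; X5 → TA B; B → S X6; X6 → C X7; X7 → C TC; C → TB TB; C → TB X8; X8 → A TA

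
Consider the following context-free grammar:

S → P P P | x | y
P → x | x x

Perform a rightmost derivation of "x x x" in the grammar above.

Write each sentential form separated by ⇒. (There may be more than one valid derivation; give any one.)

S ⇒ P P P ⇒ P P x ⇒ P x x ⇒ x x x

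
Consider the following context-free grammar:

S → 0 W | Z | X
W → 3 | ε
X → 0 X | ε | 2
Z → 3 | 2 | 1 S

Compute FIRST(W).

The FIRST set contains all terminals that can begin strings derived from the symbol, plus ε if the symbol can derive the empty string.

We compute FIRST(W) using the standard algorithm.
FIRST(S) = {0, 1, 2, 3, ε}
FIRST(W) = {3, ε}
FIRST(X) = {0, 2, ε}
FIRST(Z) = {1, 2, 3}
Therefore, FIRST(W) = {3, ε}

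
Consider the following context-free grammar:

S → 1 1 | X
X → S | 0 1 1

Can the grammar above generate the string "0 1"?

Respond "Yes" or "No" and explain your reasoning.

No - no valid derivation exists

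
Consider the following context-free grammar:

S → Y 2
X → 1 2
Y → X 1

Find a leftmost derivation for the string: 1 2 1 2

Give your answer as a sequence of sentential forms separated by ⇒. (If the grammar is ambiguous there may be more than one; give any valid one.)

S ⇒ Y 2 ⇒ X 1 2 ⇒ 1 2 1 2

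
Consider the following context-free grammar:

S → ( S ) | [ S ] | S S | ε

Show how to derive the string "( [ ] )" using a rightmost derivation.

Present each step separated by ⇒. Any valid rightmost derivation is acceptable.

S ⇒ ( S ) ⇒ ( [ S ] ) ⇒ ( [ ] )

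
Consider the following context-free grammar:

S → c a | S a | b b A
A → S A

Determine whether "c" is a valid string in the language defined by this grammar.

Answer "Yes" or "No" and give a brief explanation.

No - no valid derivation exists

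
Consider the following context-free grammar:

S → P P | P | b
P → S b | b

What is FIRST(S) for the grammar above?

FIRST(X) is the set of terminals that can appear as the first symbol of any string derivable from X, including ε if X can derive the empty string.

We compute FIRST(S) using the standard algorithm.
FIRST(P) = {b}
FIRST(S) = {b}
Therefore, FIRST(S) = {b}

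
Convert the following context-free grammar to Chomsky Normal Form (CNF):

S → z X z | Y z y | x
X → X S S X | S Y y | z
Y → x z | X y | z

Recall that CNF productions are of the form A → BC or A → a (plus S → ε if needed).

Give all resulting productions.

TZ → z; TY → y; S → x; X → z; TX → x; Y → z; S → TZ X0; X0 → X TZ; S → Y X1; X1 → TZ TY; X → X X2; X2 → S X3; X3 → S X; X → S X4; X4 → Y TY; Y → TX TZ; Y → X TY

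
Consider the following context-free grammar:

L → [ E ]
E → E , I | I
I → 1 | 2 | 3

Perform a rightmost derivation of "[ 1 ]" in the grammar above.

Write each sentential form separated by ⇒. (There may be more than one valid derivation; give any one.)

L ⇒ [ E ] ⇒ [ I ] ⇒ [ 1 ]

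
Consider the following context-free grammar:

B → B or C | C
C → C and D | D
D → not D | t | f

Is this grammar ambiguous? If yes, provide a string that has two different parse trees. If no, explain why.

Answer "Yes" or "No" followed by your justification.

No - the grammar is unambiguous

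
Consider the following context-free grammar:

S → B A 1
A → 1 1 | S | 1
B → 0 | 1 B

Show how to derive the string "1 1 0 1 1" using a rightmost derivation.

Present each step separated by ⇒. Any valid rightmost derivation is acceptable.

S ⇒ B A 1 ⇒ B 1 1 ⇒ 1 B 1 1 ⇒ 1 1 B 1 1 ⇒ 1 1 0 1 1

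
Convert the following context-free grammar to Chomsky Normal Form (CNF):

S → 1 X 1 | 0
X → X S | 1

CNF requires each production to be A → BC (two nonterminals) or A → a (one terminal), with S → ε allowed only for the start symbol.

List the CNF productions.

T1 → 1; S → 0; X → 1; S → T1 X0; X0 → X T1; X → X S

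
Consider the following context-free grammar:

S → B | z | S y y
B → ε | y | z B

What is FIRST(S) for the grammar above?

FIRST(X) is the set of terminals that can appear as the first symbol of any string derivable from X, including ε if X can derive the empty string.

We compute FIRST(S) using the standard algorithm.
FIRST(B) = {y, z, ε}
FIRST(S) = {y, z, ε}
Therefore, FIRST(S) = {y, z, ε}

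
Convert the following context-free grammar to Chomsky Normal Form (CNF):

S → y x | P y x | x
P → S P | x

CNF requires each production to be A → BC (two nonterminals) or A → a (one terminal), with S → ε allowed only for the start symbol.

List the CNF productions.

TY → y; TX → x; S → x; P → x; S → TY TX; S → P X0; X0 → TY TX; P → S P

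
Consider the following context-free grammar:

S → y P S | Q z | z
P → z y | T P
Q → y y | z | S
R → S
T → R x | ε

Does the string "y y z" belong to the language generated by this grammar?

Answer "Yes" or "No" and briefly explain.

Yes - a valid derivation exists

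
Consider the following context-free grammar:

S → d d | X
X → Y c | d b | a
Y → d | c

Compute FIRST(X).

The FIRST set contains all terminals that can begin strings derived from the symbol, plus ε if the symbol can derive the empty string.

We compute FIRST(X) using the standard algorithm.
FIRST(S) = {a, c, d}
FIRST(X) = {a, c, d}
FIRST(Y) = {c, d}
Therefore, FIRST(X) = {a, c, d}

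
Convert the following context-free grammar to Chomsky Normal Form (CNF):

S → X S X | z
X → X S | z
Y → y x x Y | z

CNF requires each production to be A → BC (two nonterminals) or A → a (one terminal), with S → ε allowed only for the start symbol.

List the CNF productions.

S → z; X → z; TY → y; TX → x; Y → z; S → X X0; X0 → S X; X → X S; Y → TY X1; X1 → TX X2; X2 → TX Y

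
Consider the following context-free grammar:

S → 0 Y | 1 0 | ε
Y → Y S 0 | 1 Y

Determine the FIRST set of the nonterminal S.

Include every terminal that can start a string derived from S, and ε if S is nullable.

We compute FIRST(S) using the standard algorithm.
FIRST(S) = {0, 1, ε}
FIRST(Y) = {1}
Therefore, FIRST(S) = {0, 1, ε}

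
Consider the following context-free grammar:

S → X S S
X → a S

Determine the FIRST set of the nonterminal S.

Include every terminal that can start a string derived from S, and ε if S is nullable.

We compute FIRST(S) using the standard algorithm.
FIRST(S) = {a}
FIRST(X) = {a}
Therefore, FIRST(S) = {a}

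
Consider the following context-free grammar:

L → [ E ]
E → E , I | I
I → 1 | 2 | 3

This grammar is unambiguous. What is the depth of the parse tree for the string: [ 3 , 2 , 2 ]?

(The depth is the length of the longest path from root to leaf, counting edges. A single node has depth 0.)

5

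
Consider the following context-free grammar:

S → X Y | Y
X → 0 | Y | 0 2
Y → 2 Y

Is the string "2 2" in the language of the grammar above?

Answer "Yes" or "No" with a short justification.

No - no valid derivation exists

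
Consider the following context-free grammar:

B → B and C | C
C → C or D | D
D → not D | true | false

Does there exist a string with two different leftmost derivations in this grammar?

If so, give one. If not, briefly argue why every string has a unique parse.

No - every string in the language has a unique leftmost derivation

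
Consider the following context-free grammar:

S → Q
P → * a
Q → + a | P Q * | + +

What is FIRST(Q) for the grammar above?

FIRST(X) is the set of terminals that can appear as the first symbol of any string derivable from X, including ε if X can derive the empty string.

We compute FIRST(Q) using the standard algorithm.
FIRST(P) = {*}
FIRST(Q) = {*, +}
FIRST(S) = {*, +}
Therefore, FIRST(Q) = {*, +}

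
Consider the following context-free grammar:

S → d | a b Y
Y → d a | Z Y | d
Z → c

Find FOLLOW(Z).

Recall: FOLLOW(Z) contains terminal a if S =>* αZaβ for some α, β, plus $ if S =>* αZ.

We compute FOLLOW(Z) using the standard algorithm.
FOLLOW(S) starts with {$}.
FIRST(S) = {a, d}
FIRST(Y) = {c, d}
FIRST(Z) = {c}
FOLLOW(S) = {$}
FOLLOW(Y) = {$}
FOLLOW(Z) = {c, d}
Therefore, FOLLOW(Z) = {c, d}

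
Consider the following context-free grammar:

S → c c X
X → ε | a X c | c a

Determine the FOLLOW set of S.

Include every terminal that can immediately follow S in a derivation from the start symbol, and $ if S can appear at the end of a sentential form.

We compute FOLLOW(S) using the standard algorithm.
FOLLOW(S) starts with {$}.
FIRST(S) = {c}
FIRST(X) = {a, c, ε}
FOLLOW(S) = {$}
FOLLOW(X) = {$, c}
Therefore, FOLLOW(S) = {$}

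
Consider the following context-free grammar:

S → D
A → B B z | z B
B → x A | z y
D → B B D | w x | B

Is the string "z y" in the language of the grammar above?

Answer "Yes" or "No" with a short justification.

Yes - a valid derivation exists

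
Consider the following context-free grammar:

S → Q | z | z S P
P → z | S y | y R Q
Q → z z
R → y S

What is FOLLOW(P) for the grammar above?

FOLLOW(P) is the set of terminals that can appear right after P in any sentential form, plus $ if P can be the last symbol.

We compute FOLLOW(P) using the standard algorithm.
FOLLOW(S) starts with {$}.
FIRST(P) = {y, z}
FIRST(Q) = {z}
FIRST(R) = {y}
FIRST(S) = {z}
FOLLOW(P) = {$, y, z}
FOLLOW(Q) = {$, y, z}
FOLLOW(R) = {z}
FOLLOW(S) = {$, y, z}
Therefore, FOLLOW(P) = {$, y, z}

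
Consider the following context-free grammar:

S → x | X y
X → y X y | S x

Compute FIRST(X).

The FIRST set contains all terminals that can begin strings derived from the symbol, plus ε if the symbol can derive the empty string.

We compute FIRST(X) using the standard algorithm.
FIRST(S) = {x, y}
FIRST(X) = {x, y}
Therefore, FIRST(X) = {x, y}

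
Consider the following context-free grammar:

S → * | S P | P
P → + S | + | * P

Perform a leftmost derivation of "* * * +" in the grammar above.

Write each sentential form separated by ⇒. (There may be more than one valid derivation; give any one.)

S ⇒ P ⇒ * P ⇒ * * P ⇒ * * * P ⇒ * * * +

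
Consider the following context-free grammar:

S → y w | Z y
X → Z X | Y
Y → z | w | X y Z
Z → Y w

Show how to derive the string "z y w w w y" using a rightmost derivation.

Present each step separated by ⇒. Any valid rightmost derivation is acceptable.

S ⇒ Z y ⇒ Y w y ⇒ X y Z w y ⇒ X y Y w w y ⇒ X y w w w y ⇒ Y y w w w y ⇒ z y w w w y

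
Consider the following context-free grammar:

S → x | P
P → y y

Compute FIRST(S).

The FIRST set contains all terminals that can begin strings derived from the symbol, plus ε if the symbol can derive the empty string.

We compute FIRST(S) using the standard algorithm.
FIRST(P) = {y}
FIRST(S) = {x, y}
Therefore, FIRST(S) = {x, y}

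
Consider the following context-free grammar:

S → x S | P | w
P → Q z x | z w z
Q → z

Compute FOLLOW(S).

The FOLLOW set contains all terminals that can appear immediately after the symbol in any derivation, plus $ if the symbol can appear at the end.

We compute FOLLOW(S) using the standard algorithm.
FOLLOW(S) starts with {$}.
FIRST(P) = {z}
FIRST(Q) = {z}
FIRST(S) = {w, x, z}
FOLLOW(P) = {$}
FOLLOW(Q) = {z}
FOLLOW(S) = {$}
Therefore, FOLLOW(S) = {$}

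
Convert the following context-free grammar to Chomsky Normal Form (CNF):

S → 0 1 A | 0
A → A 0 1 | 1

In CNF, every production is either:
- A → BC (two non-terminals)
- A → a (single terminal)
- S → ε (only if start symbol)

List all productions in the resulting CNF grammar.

T0 → 0; T1 → 1; S → 0; A → 1; S → T0 X0; X0 → T1 A; A → A X1; X1 → T0 T1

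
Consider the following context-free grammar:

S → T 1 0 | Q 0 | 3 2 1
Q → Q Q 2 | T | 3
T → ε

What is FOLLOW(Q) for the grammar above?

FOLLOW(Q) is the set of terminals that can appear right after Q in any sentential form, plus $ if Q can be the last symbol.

We compute FOLLOW(Q) using the standard algorithm.
FOLLOW(S) starts with {$}.
FIRST(Q) = {2, 3, ε}
FIRST(S) = {0, 1, 2, 3}
FIRST(T) = {ε}
FOLLOW(Q) = {0, 2, 3}
FOLLOW(S) = {$}
FOLLOW(T) = {0, 1, 2, 3}
Therefore, FOLLOW(Q) = {0, 2, 3}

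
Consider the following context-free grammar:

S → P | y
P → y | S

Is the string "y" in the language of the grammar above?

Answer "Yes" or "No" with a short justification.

Yes - a valid derivation exists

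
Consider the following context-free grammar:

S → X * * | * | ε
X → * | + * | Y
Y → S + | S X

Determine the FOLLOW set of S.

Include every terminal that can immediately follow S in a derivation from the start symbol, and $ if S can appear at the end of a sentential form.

We compute FOLLOW(S) using the standard algorithm.
FOLLOW(S) starts with {$}.
FIRST(S) = {*, +, ε}
FIRST(X) = {*, +}
FIRST(Y) = {*, +}
FOLLOW(S) = {$, *, +}
FOLLOW(X) = {*}
FOLLOW(Y) = {*}
Therefore, FOLLOW(S) = {$, *, +}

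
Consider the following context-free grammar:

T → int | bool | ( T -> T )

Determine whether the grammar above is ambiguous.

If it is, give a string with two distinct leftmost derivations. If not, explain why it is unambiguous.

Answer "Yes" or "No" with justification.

No - the grammar is unambiguous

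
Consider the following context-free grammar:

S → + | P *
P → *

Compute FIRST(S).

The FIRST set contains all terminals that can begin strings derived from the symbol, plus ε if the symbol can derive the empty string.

We compute FIRST(S) using the standard algorithm.
FIRST(P) = {*}
FIRST(S) = {*, +}
Therefore, FIRST(S) = {*, +}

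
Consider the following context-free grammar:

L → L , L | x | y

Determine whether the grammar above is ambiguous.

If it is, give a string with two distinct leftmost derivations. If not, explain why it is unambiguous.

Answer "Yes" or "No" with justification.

Yes - the string 'x , y , y , x , x' has two distinct leftmost derivations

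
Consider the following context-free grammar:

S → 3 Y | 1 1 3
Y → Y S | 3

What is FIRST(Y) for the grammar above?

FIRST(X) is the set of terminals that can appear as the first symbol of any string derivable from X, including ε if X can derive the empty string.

We compute FIRST(Y) using the standard algorithm.
FIRST(S) = {1, 3}
FIRST(Y) = {3}
Therefore, FIRST(Y) = {3}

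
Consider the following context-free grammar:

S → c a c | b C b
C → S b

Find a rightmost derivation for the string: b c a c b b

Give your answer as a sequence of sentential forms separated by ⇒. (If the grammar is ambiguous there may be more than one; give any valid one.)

S ⇒ b C b ⇒ b S b b ⇒ b c a c b b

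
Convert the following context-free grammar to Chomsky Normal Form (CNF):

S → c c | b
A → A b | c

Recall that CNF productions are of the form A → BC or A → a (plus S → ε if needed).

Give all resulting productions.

TC → c; S → b; TB → b; A → c; S → TC TC; A → A TB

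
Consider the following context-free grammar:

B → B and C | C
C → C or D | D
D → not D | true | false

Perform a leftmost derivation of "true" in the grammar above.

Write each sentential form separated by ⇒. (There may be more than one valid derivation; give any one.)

B ⇒ C ⇒ D ⇒ true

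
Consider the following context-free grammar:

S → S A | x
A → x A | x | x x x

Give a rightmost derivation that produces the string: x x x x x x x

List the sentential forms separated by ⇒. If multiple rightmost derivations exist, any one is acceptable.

S ⇒ S A ⇒ S x x x ⇒ S A x x x ⇒ S x x x x x x ⇒ x x x x x x x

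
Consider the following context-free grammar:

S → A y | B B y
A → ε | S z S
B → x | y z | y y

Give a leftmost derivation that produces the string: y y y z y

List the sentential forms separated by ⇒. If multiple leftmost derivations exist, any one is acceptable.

S ⇒ B B y ⇒ y y B y ⇒ y y y z y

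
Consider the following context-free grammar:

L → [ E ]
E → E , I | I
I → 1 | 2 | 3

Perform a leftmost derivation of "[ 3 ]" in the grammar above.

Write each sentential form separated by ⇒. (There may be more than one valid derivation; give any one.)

L ⇒ [ E ] ⇒ [ I ] ⇒ [ 3 ]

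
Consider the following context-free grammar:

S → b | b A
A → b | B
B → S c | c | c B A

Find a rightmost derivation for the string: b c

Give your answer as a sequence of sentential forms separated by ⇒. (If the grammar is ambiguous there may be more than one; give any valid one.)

S ⇒ b A ⇒ b B ⇒ b c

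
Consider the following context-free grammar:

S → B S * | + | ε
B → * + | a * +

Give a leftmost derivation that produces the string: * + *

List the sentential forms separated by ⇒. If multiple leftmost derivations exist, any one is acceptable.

S ⇒ B S * ⇒ * + S * ⇒ * + *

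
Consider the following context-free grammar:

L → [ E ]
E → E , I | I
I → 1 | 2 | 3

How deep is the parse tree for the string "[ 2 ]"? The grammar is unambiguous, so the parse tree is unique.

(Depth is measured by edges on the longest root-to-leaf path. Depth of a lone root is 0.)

3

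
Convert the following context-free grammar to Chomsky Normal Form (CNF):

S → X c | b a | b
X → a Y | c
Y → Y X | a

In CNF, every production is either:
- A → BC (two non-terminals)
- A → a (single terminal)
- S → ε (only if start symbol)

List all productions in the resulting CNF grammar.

TC → c; TB → b; TA → a; S → b; X → c; Y → a; S → X TC; S → TB TA; X → TA Y; Y → Y X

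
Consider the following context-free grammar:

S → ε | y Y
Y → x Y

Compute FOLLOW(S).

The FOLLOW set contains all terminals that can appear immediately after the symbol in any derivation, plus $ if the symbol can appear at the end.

We compute FOLLOW(S) using the standard algorithm.
FOLLOW(S) starts with {$}.
FIRST(S) = {y, ε}
FIRST(Y) = {x}
FOLLOW(S) = {$}
FOLLOW(Y) = {$}
Therefore, FOLLOW(S) = {$}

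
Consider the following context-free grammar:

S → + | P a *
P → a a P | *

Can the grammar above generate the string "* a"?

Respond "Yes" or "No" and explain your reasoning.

No - no valid derivation exists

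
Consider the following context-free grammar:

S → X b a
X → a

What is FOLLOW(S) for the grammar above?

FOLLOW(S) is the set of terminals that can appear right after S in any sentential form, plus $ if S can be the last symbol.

We compute FOLLOW(S) using the standard algorithm.
FOLLOW(S) starts with {$}.
FIRST(S) = {a}
FIRST(X) = {a}
FOLLOW(S) = {$}
FOLLOW(X) = {b}
Therefore, FOLLOW(S) = {$}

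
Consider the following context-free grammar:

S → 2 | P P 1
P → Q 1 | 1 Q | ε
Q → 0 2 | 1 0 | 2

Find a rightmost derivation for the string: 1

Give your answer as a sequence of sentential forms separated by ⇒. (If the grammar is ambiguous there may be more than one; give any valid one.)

S ⇒ P P 1 ⇒ P 1 ⇒ 1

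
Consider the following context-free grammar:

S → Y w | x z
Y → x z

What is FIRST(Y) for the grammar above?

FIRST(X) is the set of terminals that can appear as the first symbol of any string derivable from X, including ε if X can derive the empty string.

We compute FIRST(Y) using the standard algorithm.
FIRST(S) = {x}
FIRST(Y) = {x}
Therefore, FIRST(Y) = {x}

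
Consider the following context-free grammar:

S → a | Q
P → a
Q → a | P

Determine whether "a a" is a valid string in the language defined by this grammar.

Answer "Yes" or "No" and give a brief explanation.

No - no valid derivation exists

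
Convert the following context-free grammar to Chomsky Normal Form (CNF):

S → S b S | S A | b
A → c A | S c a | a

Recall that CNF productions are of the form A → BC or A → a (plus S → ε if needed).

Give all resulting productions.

TB → b; S → b; TC → c; TA → a; A → a; S → S X0; X0 → TB S; S → S A; A → TC A; A → S X1; X1 → TC TA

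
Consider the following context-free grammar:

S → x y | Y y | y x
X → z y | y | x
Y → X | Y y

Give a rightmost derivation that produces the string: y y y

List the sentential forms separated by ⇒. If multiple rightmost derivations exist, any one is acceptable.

S ⇒ Y y ⇒ Y y y ⇒ X y y ⇒ y y y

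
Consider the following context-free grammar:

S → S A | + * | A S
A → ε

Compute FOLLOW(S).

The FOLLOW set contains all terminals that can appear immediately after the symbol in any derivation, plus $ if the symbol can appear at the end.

We compute FOLLOW(S) using the standard algorithm.
FOLLOW(S) starts with {$}.
FIRST(A) = {ε}
FIRST(S) = {+}
FOLLOW(A) = {$, +}
FOLLOW(S) = {$}
Therefore, FOLLOW(S) = {$}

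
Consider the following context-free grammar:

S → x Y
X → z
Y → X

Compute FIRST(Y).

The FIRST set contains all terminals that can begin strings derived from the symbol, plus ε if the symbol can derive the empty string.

We compute FIRST(Y) using the standard algorithm.
FIRST(S) = {x}
FIRST(X) = {z}
FIRST(Y) = {z}
Therefore, FIRST(Y) = {z}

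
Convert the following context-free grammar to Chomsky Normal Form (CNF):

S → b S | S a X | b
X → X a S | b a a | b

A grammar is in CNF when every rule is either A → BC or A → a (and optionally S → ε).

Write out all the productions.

TB → b; TA → a; S → b; X → b; S → TB S; S → S X0; X0 → TA X; X → X X1; X1 → TA S; X → TB X2; X2 → TA TA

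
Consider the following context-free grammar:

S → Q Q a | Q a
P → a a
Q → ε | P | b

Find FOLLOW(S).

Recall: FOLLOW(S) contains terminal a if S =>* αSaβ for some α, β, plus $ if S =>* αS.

We compute FOLLOW(S) using the standard algorithm.
FOLLOW(S) starts with {$}.
FIRST(P) = {a}
FIRST(Q) = {a, b, ε}
FIRST(S) = {a, b}
FOLLOW(P) = {a, b}
FOLLOW(Q) = {a, b}
FOLLOW(S) = {$}
Therefore, FOLLOW(S) = {$}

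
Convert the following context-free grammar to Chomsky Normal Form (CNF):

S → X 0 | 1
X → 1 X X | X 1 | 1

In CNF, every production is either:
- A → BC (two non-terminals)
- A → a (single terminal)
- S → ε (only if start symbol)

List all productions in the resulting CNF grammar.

T0 → 0; S → 1; T1 → 1; X → 1; S → X T0; X → T1 X0; X0 → X X; X → X T1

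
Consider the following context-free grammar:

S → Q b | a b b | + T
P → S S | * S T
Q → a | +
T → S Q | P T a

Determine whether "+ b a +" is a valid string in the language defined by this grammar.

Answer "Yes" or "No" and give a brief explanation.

No - no valid derivation exists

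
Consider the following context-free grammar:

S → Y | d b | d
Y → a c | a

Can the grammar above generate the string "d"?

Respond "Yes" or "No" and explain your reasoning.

Yes - a valid derivation exists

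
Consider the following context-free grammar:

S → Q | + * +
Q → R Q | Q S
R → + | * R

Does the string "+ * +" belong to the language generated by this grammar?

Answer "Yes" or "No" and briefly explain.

Yes - a valid derivation exists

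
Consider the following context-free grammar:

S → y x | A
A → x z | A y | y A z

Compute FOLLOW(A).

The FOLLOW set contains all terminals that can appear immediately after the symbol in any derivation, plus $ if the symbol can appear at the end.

We compute FOLLOW(A) using the standard algorithm.
FOLLOW(S) starts with {$}.
FIRST(A) = {x, y}
FIRST(S) = {x, y}
FOLLOW(A) = {$, y, z}
FOLLOW(S) = {$}
Therefore, FOLLOW(A) = {$, y, z}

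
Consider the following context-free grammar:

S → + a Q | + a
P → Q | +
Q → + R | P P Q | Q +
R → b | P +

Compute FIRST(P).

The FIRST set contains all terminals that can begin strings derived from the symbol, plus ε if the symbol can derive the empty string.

We compute FIRST(P) using the standard algorithm.
FIRST(P) = {+}
FIRST(Q) = {+}
FIRST(R) = {+, b}
FIRST(S) = {+}
Therefore, FIRST(P) = {+}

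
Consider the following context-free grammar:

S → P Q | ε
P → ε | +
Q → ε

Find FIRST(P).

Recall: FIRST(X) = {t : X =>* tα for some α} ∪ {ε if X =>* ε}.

We compute FIRST(P) using the standard algorithm.
FIRST(P) = {+, ε}
FIRST(Q) = {ε}
FIRST(S) = {+, ε}
Therefore, FIRST(P) = {+, ε}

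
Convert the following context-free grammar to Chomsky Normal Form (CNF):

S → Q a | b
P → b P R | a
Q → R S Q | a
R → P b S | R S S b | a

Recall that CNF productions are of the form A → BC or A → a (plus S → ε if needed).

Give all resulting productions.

TA → a; S → b; TB → b; P → a; Q → a; R → a; S → Q TA; P → TB X0; X0 → P R; Q → R X1; X1 → S Q; R → P X2; X2 → TB S; R → R X3; X3 → S X4; X4 → S TB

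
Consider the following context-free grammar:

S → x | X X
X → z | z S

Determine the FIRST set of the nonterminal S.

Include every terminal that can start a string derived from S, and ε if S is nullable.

We compute FIRST(S) using the standard algorithm.
FIRST(S) = {x, z}
FIRST(X) = {z}
Therefore, FIRST(S) = {x, z}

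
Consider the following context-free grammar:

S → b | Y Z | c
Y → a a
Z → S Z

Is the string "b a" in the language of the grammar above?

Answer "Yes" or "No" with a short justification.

No - no valid derivation exists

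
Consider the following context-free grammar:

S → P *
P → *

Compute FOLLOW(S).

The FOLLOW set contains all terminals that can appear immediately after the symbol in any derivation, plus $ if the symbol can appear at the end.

We compute FOLLOW(S) using the standard algorithm.
FOLLOW(S) starts with {$}.
FIRST(P) = {*}
FIRST(S) = {*}
FOLLOW(P) = {*}
FOLLOW(S) = {$}
Therefore, FOLLOW(S) = {$}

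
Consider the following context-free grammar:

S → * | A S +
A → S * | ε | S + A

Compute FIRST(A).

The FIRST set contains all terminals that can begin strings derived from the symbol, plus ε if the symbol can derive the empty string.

We compute FIRST(A) using the standard algorithm.
FIRST(A) = {*, ε}
FIRST(S) = {*}
Therefore, FIRST(A) = {*, ε}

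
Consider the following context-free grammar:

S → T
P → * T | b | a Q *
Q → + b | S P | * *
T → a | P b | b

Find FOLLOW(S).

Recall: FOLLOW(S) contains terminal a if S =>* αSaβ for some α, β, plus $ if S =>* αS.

We compute FOLLOW(S) using the standard algorithm.
FOLLOW(S) starts with {$}.
FIRST(P) = {*, a, b}
FIRST(Q) = {*, +, a, b}
FIRST(S) = {*, a, b}
FIRST(T) = {*, a, b}
FOLLOW(P) = {*, b}
FOLLOW(Q) = {*}
FOLLOW(S) = {$, *, a, b}
FOLLOW(T) = {$, *, a, b}
Therefore, FOLLOW(S) = {$, *, a, b}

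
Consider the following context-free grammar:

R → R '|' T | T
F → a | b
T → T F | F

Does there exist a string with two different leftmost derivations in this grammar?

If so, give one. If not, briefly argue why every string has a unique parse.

No - every string in the language has a unique leftmost derivation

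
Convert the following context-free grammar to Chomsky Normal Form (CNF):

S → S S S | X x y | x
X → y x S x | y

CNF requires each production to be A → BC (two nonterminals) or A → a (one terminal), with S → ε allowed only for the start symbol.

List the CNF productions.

TX → x; TY → y; S → x; X → y; S → S X0; X0 → S S; S → X X1; X1 → TX TY; X → TY X2; X2 → TX X3; X3 → S TX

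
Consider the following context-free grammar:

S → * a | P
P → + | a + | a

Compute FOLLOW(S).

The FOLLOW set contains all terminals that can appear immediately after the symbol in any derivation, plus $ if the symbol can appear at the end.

We compute FOLLOW(S) using the standard algorithm.
FOLLOW(S) starts with {$}.
FIRST(P) = {+, a}
FIRST(S) = {*, +, a}
FOLLOW(P) = {$}
FOLLOW(S) = {$}
Therefore, FOLLOW(S) = {$}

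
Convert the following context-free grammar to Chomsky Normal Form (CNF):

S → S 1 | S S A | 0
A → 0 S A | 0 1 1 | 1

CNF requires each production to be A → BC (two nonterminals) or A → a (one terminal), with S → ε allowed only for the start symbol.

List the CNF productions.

T1 → 1; S → 0; T0 → 0; A → 1; S → S T1; S → S X0; X0 → S A; A → T0 X1; X1 → S A; A → T0 X2; X2 → T1 T1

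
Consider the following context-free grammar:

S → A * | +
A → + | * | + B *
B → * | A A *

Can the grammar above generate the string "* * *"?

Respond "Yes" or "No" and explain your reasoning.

No - no valid derivation exists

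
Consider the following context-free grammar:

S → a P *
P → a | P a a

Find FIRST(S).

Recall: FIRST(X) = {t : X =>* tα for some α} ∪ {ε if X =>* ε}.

We compute FIRST(S) using the standard algorithm.
FIRST(P) = {a}
FIRST(S) = {a}
Therefore, FIRST(S) = {a}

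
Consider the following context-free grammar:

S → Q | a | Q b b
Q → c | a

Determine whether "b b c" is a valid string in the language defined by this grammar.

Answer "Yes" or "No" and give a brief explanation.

No - no valid derivation exists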